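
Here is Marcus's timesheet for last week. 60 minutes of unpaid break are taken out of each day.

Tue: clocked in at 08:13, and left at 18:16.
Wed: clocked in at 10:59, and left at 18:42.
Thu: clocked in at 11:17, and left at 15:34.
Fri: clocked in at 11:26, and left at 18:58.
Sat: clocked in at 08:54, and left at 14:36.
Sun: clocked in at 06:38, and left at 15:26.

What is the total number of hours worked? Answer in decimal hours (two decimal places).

38.08 hours

Tue: 08:13–18:16 = 10 h 3 min; less 60 min break → 9 h 3 min
Wed: 10:59–18:42 = 7 h 43 min; less 60 min break → 6 h 43 min
Thu: 11:17–15:34 = 4 h 17 min; less 60 min break → 3 h 17 min
Fri: 11:26–18:58 = 7 h 32 min; less 60 min break → 6 h 32 min
Sat: 08:54–14:36 = 5 h 42 min; less 60 min break → 4 h 42 min
Sun: 06:38–15:26 = 8 h 48 min; less 60 min break → 7 h 48 min
Total: 9 h 3 min + 6 h 43 min + 3 h 17 min + 6 h 32 min + 4 h 42 min + 7 h 48 min = 38 h 5 min.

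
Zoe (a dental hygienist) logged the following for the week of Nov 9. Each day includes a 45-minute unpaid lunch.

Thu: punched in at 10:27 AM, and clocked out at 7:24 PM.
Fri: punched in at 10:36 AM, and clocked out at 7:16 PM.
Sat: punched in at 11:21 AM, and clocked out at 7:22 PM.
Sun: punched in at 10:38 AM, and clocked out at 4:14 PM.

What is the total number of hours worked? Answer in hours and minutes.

Thu: 10:27 AM–7:24 PM = 8 h 57 min; less 45 min break → 8 h 12 min
Fri: 10:36 AM–7:16 PM = 8 h 40 min; less 45 min break → 7 h 55 min
Sat: 11:21 AM–7:22 PM = 8 h 1 min; less 45 min break → 7 h 16 min
Sun: 10:38 AM–4:14 PM = 5 h 36 min; less 45 min break → 4 h 51 min
Total: 8 h 12 min + 7 h 55 min + 7 h 16 min + 4 h 51 min = 28 h 14 min.

28 h 14 min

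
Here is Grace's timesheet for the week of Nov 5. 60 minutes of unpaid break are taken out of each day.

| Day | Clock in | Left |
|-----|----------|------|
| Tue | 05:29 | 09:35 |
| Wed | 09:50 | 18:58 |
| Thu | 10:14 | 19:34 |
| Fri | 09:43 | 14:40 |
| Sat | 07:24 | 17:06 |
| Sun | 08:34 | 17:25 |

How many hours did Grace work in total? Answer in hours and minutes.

40 h 4 min

Tue: 05:29–09:35 = 4 h 6 min; less 60 min break → 3 h 6 min
Wed: 09:50–18:58 = 9 h 8 min; less 60 min break → 8 h 8 min
Thu: 10:14–19:34 = 9 h 20 min; less 60 min break → 8 h 20 min
Fri: 09:43–14:40 = 4 h 57 min; less 60 min break → 3 h 57 min
Sat: 07:24–17:06 = 9 h 42 min; less 60 min break → 8 h 42 min
Sun: 08:34–17:25 = 8 h 51 min; less 60 min break → 7 h 51 min
Total: 3 h 6 min + 8 h 8 min + 8 h 20 min + 3 h 57 min + 8 h 42 min + 7 h 51 min = 40 h 4 min.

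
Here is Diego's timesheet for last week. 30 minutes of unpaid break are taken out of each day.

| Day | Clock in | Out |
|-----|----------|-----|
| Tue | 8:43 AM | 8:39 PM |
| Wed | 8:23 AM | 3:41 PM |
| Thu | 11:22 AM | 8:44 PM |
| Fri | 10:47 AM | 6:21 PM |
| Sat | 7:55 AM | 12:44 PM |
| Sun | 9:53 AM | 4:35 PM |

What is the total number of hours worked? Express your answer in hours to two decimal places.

Tue: 8:43 AM–8:39 PM = 11 h 56 min; less 30 min break → 11 h 26 min
Wed: 8:23 AM–3:41 PM = 7 h 18 min; less 30 min break → 6 h 48 min
Thu: 11:22 AM–8:44 PM = 9 h 22 min; less 30 min break → 8 h 52 min
Fri: 10:47 AM–6:21 PM = 7 h 34 min; less 30 min break → 7 h 4 min
Sat: 7:55 AM–12:44 PM = 4 h 49 min; less 30 min break → 4 h 19 min
Sun: 9:53 AM–4:35 PM = 6 h 42 min; less 30 min break → 6 h 12 min
Total: 11 h 26 min + 6 h 48 min + 8 h 52 min + 7 h 4 min + 4 h 19 min + 6 h 12 min = 44 h 41 min.

44.68 hours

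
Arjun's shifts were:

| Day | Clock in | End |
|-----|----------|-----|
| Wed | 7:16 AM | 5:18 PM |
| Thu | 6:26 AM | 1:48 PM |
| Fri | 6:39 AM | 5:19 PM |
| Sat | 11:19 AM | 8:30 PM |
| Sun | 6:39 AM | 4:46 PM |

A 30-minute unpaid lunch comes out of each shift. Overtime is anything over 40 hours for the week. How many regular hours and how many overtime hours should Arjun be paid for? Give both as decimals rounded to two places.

Regular 40.00 hours, overtime 4.87 hours

Wed: 7:16 AM–5:18 PM = 10 h 2 min; less 30 min break → 9 h 32 min
Thu: 6:26 AM–1:48 PM = 7 h 22 min; less 30 min break → 6 h 52 min
Fri: 6:39 AM–5:19 PM = 10 h 40 min; less 30 min break → 10 h 10 min
Sat: 11:19 AM–8:30 PM = 9 h 11 min; less 30 min break → 8 h 41 min
Sun: 6:39 AM–4:46 PM = 10 h 7 min; less 30 min break → 9 h 37 min
Total worked: 44 h 52 min = 44.87 h.
Threshold 40 h → overtime 4 h 52 min, regular 40 h 0 min.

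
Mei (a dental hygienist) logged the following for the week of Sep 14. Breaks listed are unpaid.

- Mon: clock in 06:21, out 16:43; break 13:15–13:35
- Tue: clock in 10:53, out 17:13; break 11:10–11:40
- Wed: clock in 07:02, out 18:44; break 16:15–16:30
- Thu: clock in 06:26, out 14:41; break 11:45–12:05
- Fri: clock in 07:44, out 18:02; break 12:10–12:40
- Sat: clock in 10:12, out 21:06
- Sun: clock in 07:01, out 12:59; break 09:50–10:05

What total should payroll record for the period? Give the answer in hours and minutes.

Mon: 06:21–16:43 = 10 h 22 min; less 20 min break → 10 h 2 min
Tue: 10:53–17:13 = 6 h 20 min; less 30 min break → 5 h 50 min
Wed: 07:02–18:44 = 11 h 42 min; less 15 min break → 11 h 27 min
Thu: 06:26–14:41 = 8 h 15 min; less 20 min break → 7 h 55 min
Fri: 07:44–18:02 = 10 h 18 min; less 30 min break → 9 h 48 min
Sat: 10:12–21:06 = 10 h 54 min
Sun: 07:01–12:59 = 5 h 58 min; less 15 min break → 5 h 43 min
Total: 10 h 2 min + 5 h 50 min + 11 h 27 min + 7 h 55 min + 9 h 48 min + 10 h 54 min + 5 h 43 min = 61 h 39 min.

61 h 39 min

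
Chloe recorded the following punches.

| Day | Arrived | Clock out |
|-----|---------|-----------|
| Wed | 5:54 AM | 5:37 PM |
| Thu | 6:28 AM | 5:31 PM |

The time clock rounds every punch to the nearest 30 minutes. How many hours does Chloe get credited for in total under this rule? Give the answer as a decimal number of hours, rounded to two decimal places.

Wed: in 5:54 AM→6:00 AM, out 5:37 PM→5:30 PM; 11 h 30 min
Thu: in 6:28 AM→6:30 AM, out 5:31 PM→5:30 PM; 11 h 0 min
Total credited: 22 h 30 min.

22.50 hours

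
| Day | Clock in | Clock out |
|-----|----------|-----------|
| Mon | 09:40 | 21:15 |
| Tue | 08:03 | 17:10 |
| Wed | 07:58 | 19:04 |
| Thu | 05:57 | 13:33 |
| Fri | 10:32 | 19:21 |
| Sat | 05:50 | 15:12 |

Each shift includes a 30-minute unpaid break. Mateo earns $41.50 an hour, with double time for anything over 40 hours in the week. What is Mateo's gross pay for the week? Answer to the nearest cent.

$2870.42

Mon: 09:40–21:15 = 11 h 35 min; less 30 min break → 11 h 5 min
Tue: 08:03–17:10 = 9 h 7 min; less 30 min break → 8 h 37 min
Wed: 07:58–19:04 = 11 h 6 min; less 30 min break → 10 h 36 min
Thu: 05:57–13:33 = 7 h 36 min; less 30 min break → 7 h 6 min
Fri: 10:32–19:21 = 8 h 49 min; less 30 min break → 8 h 19 min
Sat: 05:50–15:12 = 9 h 22 min; less 30 min break → 8 h 52 min
Total worked: 54 h 35 min = 3275 min.
Regular 40 h 0 min = 2400 min at $41.50/h; overtime 14 h 35 min = 875 min at $83.00/h.
Pay = (2400 × $41.50 + 875 × $83.00) ÷ 60 = $2870.42.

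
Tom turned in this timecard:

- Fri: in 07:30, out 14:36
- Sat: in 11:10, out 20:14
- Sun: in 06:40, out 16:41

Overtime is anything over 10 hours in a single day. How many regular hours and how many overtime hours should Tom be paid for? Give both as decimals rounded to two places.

Fri: 07:30–14:36 = 7 h 6 min
Sat: 11:10–20:14 = 9 h 4 min
Sun: 06:40–16:41 = 10 h 1 min
Fri reg 7 h 6 min / OT 0 h 0 min; Sat reg 9 h 4 min / OT 0 h 0 min; Sun reg 10 h 0 min / OT 0 h 1 min.
Totals: regular 26 h 10 min, overtime 0 h 1 min.

Regular 26.17 hours, overtime 0.02 hours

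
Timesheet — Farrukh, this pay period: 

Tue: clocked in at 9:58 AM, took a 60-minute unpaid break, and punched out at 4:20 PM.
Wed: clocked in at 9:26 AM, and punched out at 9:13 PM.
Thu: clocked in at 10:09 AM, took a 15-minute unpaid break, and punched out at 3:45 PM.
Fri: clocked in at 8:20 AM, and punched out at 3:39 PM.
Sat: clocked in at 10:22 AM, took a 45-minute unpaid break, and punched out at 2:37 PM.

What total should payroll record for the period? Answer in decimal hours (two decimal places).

Tue: 9:58 AM–4:20 PM = 6 h 22 min; less 60 min break → 5 h 22 min
Wed: 9:26 AM–9:13 PM = 11 h 47 min
Thu: 10:09 AM–3:45 PM = 5 h 36 min; less 15 min break → 5 h 21 min
Fri: 8:20 AM–3:39 PM = 7 h 19 min
Sat: 10:22 AM–2:37 PM = 4 h 15 min; less 45 min break → 3 h 30 min
Total: 5 h 22 min + 11 h 47 min + 5 h 21 min + 7 h 19 min + 3 h 30 min = 33 h 19 min.

33.32 hours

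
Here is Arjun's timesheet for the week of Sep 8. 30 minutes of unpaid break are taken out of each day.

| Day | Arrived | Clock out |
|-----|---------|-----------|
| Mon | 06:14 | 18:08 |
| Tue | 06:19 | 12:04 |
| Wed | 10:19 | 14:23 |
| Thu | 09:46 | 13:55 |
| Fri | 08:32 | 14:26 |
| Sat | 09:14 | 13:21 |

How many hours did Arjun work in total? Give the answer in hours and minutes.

32 h 53 min

Mon: 06:14–18:08 = 11 h 54 min; less 30 min break → 11 h 24 min
Tue: 06:19–12:04 = 5 h 45 min; less 30 min break → 5 h 15 min
Wed: 10:19–14:23 = 4 h 4 min; less 30 min break → 3 h 34 min
Thu: 09:46–13:55 = 4 h 9 min; less 30 min break → 3 h 39 min
Fri: 08:32–14:26 = 5 h 54 min; less 30 min break → 5 h 24 min
Sat: 09:14–13:21 = 4 h 7 min; less 30 min break → 3 h 37 min
Total: 11 h 24 min + 5 h 15 min + 3 h 34 min + 3 h 39 min + 5 h 24 min + 3 h 37 min = 32 h 53 min.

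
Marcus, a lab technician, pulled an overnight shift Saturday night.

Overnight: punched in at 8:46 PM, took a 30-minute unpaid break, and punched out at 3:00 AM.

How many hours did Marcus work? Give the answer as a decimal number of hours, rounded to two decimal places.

5.73 hours

Overnight: 8:46 PM → midnight = 3 h 14 min; midnight → 3:00 AM = 3 h 0 min; span 6 h 14 min; less 30 min break → 5 h 44 min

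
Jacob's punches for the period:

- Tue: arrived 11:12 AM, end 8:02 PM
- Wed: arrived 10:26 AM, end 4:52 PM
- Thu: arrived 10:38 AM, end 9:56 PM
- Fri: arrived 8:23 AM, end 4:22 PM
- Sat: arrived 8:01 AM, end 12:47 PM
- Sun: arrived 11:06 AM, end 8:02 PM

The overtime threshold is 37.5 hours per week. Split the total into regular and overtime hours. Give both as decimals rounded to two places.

Tue: 11:12 AM–8:02 PM = 8 h 50 min
Wed: 10:26 AM–4:52 PM = 6 h 26 min
Thu: 10:38 AM–9:56 PM = 11 h 18 min
Fri: 8:23 AM–4:22 PM = 7 h 59 min
Sat: 8:01 AM–12:47 PM = 4 h 46 min
Sun: 11:06 AM–8:02 PM = 8 h 56 min
Total worked: 48 h 15 min = 48.25 h.
Threshold 37.5 h → overtime 10 h 45 min, regular 37 h 30 min.

Regular 37.50 hours, overtime 10.75 hours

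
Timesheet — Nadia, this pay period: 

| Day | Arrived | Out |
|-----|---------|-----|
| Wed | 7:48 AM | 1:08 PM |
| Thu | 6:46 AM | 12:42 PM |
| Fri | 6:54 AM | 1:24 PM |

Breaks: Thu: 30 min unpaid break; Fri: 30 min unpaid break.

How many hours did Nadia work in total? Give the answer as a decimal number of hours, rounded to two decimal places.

16.77 hours

Wed: 7:48 AM–1:08 PM = 5 h 20 min
Thu: 6:46 AM–12:42 PM = 5 h 56 min; less 30 min break → 5 h 26 min
Fri: 6:54 AM–1:24 PM = 6 h 30 min; less 30 min break → 6 h 0 min
Total: 5 h 20 min + 5 h 26 min + 6 h 0 min = 16 h 46 min.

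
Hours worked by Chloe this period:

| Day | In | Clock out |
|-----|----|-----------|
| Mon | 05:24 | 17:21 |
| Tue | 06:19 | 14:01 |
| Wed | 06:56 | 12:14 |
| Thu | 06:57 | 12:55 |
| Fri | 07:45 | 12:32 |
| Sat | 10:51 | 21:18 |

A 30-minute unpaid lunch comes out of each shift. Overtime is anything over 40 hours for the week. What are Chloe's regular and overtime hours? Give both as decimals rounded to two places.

Mon: 05:24–17:21 = 11 h 57 min; less 30 min break → 11 h 27 min
Tue: 06:19–14:01 = 7 h 42 min; less 30 min break → 7 h 12 min
Wed: 06:56–12:14 = 5 h 18 min; less 30 min break → 4 h 48 min
Thu: 06:57–12:55 = 5 h 58 min; less 30 min break → 5 h 28 min
Fri: 07:45–12:32 = 4 h 47 min; less 30 min break → 4 h 17 min
Sat: 10:51–21:18 = 10 h 27 min; less 30 min break → 9 h 57 min
Total worked: 43 h 9 min = 43.15 h.
Threshold 40 h → overtime 3 h 9 min, regular 40 h 0 min.

Regular 40.00 hours, overtime 3.15 hours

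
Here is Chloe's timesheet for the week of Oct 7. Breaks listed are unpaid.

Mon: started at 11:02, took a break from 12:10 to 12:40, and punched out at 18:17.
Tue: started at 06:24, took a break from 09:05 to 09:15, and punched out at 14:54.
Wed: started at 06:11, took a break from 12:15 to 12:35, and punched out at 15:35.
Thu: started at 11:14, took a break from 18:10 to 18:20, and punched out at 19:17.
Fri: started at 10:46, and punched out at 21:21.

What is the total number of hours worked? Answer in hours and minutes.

42 h 37 min

Mon: 11:02–18:17 = 7 h 15 min; less 30 min break → 6 h 45 min
Tue: 06:24–14:54 = 8 h 30 min; less 10 min break → 8 h 20 min
Wed: 06:11–15:35 = 9 h 24 min; less 20 min break → 9 h 4 min
Thu: 11:14–19:17 = 8 h 3 min; less 10 min break → 7 h 53 min
Fri: 10:46–21:21 = 10 h 35 min
Total: 6 h 45 min + 8 h 20 min + 9 h 4 min + 7 h 53 min + 10 h 35 min = 42 h 37 min.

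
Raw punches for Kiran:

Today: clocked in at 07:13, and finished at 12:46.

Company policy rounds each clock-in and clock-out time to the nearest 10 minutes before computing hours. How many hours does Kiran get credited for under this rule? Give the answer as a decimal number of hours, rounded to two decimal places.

Today: in 07:13→07:10, out 12:46→12:50; 5 h 40 min

5.67 hours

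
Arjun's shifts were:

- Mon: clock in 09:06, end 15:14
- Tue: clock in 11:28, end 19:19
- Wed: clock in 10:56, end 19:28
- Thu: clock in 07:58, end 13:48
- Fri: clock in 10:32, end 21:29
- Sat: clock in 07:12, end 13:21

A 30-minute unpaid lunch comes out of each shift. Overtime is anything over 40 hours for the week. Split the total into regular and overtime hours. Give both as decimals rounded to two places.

Mon: 09:06–15:14 = 6 h 8 min; less 30 min break → 5 h 38 min
Tue: 11:28–19:19 = 7 h 51 min; less 30 min break → 7 h 21 min
Wed: 10:56–19:28 = 8 h 32 min; less 30 min break → 8 h 2 min
Thu: 07:58–13:48 = 5 h 50 min; less 30 min break → 5 h 20 min
Fri: 10:32–21:29 = 10 h 57 min; less 30 min break → 10 h 27 min
Sat: 07:12–13:21 = 6 h 9 min; less 30 min break → 5 h 39 min
Total worked: 42 h 27 min = 42.45 h.
Threshold 40 h → overtime 2 h 27 min, regular 40 h 0 min.

Regular 40.00 hours, overtime 2.45 hours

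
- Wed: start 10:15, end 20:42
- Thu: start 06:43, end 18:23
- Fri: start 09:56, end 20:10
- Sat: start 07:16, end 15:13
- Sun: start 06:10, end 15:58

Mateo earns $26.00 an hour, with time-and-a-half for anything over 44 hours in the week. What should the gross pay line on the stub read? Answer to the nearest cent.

$1381.90

Wed: 10:15–20:42 = 10 h 27 min
Thu: 06:43–18:23 = 11 h 40 min
Fri: 09:56–20:10 = 10 h 14 min
Sat: 07:16–15:13 = 7 h 57 min
Sun: 06:10–15:58 = 9 h 48 min
Total worked: 50 h 6 min = 3006 min.
Regular 44 h 0 min = 2640 min at $26.00/h; overtime 6 h 6 min = 366 min at $39.00/h.
Pay = (2640 × $26.00 + 366 × $39.00) ÷ 60 = $1381.90.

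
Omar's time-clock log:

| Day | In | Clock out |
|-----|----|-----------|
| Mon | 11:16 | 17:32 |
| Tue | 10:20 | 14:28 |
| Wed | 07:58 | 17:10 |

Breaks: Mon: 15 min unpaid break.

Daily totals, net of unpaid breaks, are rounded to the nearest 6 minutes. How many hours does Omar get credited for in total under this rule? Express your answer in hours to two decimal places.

19.30 hours

Mon: 11:16–17:32 = 6 h 16 min − 15 min = 6 h 1 min → rounds to 6 h 0 min
Tue: 10:20–14:28 = 4 h 8 min → rounds to 4 h 6 min
Wed: 07:58–17:10 = 9 h 12 min → rounds to 9 h 12 min
Total credited: 19 h 18 min.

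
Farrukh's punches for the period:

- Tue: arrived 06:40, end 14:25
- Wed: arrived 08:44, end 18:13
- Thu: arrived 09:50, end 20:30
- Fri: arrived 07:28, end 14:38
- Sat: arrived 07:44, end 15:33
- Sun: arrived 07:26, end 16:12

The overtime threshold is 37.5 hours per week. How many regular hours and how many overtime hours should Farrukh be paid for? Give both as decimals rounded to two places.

Regular 37.50 hours, overtime 14.15 hours

Tue: 06:40–14:25 = 7 h 45 min
Wed: 08:44–18:13 = 9 h 29 min
Thu: 09:50–20:30 = 10 h 40 min
Fri: 07:28–14:38 = 7 h 10 min
Sat: 07:44–15:33 = 7 h 49 min
Sun: 07:26–16:12 = 8 h 46 min
Total worked: 51 h 39 min = 51.65 h.
Threshold 37.5 h → overtime 14 h 9 min, regular 37 h 30 min.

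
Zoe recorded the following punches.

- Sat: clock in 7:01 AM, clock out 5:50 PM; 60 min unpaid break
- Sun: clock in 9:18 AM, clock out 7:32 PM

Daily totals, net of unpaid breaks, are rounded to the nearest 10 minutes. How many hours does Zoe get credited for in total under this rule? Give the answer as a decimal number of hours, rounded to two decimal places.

Sat: 7:01 AM–5:50 PM = 10 h 49 min − 60 min = 9 h 49 min → rounds to 9 h 50 min
Sun: 9:18 AM–7:32 PM = 10 h 14 min → rounds to 10 h 10 min
Total credited: 20 h 0 min.

20.00 hours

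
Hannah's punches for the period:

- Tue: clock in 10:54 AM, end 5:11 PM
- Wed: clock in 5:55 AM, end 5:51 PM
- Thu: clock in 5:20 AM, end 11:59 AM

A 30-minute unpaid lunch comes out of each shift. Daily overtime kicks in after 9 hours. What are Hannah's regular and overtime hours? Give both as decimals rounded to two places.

Regular 20.93 hours, overtime 2.43 hours

Tue: 10:54 AM–5:11 PM = 6 h 17 min; less 30 min break → 5 h 47 min
Wed: 5:55 AM–5:51 PM = 11 h 56 min; less 30 min break → 11 h 26 min
Thu: 5:20 AM–11:59 AM = 6 h 39 min; less 30 min break → 6 h 9 min
Tue reg 5 h 47 min / OT 0 h 0 min; Wed reg 9 h 0 min / OT 2 h 26 min; Thu reg 6 h 9 min / OT 0 h 0 min.
Totals: regular 20 h 56 min, overtime 2 h 26 min.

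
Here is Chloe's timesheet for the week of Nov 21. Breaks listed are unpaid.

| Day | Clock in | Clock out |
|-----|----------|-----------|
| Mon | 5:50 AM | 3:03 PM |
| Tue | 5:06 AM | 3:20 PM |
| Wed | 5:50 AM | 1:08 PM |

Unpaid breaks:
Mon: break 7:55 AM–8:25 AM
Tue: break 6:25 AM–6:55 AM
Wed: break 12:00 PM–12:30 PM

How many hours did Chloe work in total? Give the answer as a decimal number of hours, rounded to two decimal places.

Mon: 5:50 AM–3:03 PM = 9 h 13 min; less 30 min break → 8 h 43 min
Tue: 5:06 AM–3:20 PM = 10 h 14 min; less 30 min break → 9 h 44 min
Wed: 5:50 AM–1:08 PM = 7 h 18 min; less 30 min break → 6 h 48 min
Total: 8 h 43 min + 9 h 44 min + 6 h 48 min = 25 h 15 min.

25.25 hours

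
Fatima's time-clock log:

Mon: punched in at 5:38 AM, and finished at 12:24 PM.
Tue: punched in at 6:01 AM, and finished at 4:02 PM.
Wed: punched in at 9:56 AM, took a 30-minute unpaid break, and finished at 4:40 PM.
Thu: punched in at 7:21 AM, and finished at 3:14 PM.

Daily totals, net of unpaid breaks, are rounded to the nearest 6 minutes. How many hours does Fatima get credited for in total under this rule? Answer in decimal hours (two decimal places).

30.90 hours

Mon: 5:38 AM–12:24 PM = 6 h 46 min → rounds to 6 h 48 min
Tue: 6:01 AM–4:02 PM = 10 h 1 min → rounds to 10 h 0 min
Wed: 9:56 AM–4:40 PM = 6 h 44 min − 30 min = 6 h 14 min → rounds to 6 h 12 min
Thu: 7:21 AM–3:14 PM = 7 h 53 min → rounds to 7 h 54 min
Total credited: 30 h 54 min.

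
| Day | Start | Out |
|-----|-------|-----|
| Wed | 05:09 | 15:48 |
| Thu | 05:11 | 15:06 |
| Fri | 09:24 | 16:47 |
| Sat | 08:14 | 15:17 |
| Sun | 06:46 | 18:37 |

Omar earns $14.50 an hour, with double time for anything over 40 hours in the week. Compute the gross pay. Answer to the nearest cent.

Wed: 05:09–15:48 = 10 h 39 min
Thu: 05:11–15:06 = 9 h 55 min
Fri: 09:24–16:47 = 7 h 23 min
Sat: 08:14–15:17 = 7 h 3 min
Sun: 06:46–18:37 = 11 h 51 min
Total worked: 46 h 51 min = 2811 min.
Regular 40 h 0 min = 2400 min at $14.50/h; overtime 6 h 51 min = 411 min at $29.00/h.
Pay = (2400 × $14.50 + 411 × $29.00) ÷ 60 = $778.65.

$778.65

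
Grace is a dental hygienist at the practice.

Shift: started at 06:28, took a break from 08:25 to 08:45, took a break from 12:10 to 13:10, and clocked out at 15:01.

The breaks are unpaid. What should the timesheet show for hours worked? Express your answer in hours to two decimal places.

Shift: 06:28–15:01 = 8 h 33 min; less 80 min break → 7 h 13 min

7.22 hours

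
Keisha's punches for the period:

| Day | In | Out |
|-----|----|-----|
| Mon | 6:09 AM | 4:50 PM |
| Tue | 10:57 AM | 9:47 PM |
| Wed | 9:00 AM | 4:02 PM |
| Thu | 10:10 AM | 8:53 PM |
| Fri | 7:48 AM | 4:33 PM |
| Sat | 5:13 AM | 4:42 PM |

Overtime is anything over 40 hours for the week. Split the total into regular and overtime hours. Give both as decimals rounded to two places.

Mon: 6:09 AM–4:50 PM = 10 h 41 min
Tue: 10:57 AM–9:47 PM = 10 h 50 min
Wed: 9:00 AM–4:02 PM = 7 h 2 min
Thu: 10:10 AM–8:53 PM = 10 h 43 min
Fri: 7:48 AM–4:33 PM = 8 h 45 min
Sat: 5:13 AM–4:42 PM = 11 h 29 min
Total worked: 59 h 30 min = 59.50 h.
Threshold 40 h → overtime 19 h 30 min, regular 40 h 0 min.

Regular 40.00 hours, overtime 19.50 hours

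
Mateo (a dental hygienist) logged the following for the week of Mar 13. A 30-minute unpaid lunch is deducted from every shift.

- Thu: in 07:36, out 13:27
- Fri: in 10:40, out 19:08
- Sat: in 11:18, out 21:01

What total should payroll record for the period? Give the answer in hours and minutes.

Thu: 07:36–13:27 = 5 h 51 min; less 30 min break → 5 h 21 min
Fri: 10:40–19:08 = 8 h 28 min; less 30 min break → 7 h 58 min
Sat: 11:18–21:01 = 9 h 43 min; less 30 min break → 9 h 13 min
Total: 5 h 21 min + 7 h 58 min + 9 h 13 min = 22 h 32 min.

22 h 32 min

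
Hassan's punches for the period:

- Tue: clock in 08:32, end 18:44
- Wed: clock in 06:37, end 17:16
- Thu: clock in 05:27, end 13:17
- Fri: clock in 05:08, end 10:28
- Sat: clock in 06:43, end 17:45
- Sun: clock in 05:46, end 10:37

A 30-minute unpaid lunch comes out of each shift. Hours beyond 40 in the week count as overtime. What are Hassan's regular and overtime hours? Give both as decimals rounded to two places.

Tue: 08:32–18:44 = 10 h 12 min; less 30 min break → 9 h 42 min
Wed: 06:37–17:16 = 10 h 39 min; less 30 min break → 10 h 9 min
Thu: 05:27–13:17 = 7 h 50 min; less 30 min break → 7 h 20 min
Fri: 05:08–10:28 = 5 h 20 min; less 30 min break → 4 h 50 min
Sat: 06:43–17:45 = 11 h 2 min; less 30 min break → 10 h 32 min
Sun: 05:46–10:37 = 4 h 51 min; less 30 min break → 4 h 21 min
Total worked: 46 h 54 min = 46.90 h.
Threshold 40 h → overtime 6 h 54 min, regular 40 h 0 min.

Regular 40.00 hours, overtime 6.90 hours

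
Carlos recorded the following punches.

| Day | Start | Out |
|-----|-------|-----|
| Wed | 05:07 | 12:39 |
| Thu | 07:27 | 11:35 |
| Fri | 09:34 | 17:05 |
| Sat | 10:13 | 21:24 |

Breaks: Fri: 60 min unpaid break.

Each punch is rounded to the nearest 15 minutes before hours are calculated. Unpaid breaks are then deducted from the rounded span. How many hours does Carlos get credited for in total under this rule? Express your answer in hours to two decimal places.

29.50 hours

Wed: in 05:07→05:00, out 12:39→12:45; 7 h 45 min
Thu: in 07:27→07:30, out 11:35→11:30; 4 h 0 min
Fri: in 09:34→09:30, out 17:05→17:00; 7 h 30 min − 60 min = 6 h 30 min
Sat: in 10:13→10:15, out 21:24→21:30; 11 h 15 min
Total credited: 29 h 30 min.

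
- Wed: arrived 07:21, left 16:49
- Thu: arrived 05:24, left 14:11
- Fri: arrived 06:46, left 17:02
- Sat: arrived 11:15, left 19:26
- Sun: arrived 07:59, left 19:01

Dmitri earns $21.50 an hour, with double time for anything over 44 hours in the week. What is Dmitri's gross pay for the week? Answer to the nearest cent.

$1106.53

Wed: 07:21–16:49 = 9 h 28 min
Thu: 05:24–14:11 = 8 h 47 min
Fri: 06:46–17:02 = 10 h 16 min
Sat: 11:15–19:26 = 8 h 11 min
Sun: 07:59–19:01 = 11 h 2 min
Total worked: 47 h 44 min = 2864 min.
Regular 44 h 0 min = 2640 min at $21.50/h; overtime 3 h 44 min = 224 min at $43.00/h.
Pay = (2640 × $21.50 + 224 × $43.00) ÷ 60 = $1106.53.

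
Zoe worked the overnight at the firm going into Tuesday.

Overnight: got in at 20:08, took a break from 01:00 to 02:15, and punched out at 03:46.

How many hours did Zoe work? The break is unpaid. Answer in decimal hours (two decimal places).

Overnight: 20:08 → midnight = 3 h 52 min; midnight → 03:46 = 3 h 46 min; span 7 h 38 min; less 75 min break → 6 h 23 min

6.38 hours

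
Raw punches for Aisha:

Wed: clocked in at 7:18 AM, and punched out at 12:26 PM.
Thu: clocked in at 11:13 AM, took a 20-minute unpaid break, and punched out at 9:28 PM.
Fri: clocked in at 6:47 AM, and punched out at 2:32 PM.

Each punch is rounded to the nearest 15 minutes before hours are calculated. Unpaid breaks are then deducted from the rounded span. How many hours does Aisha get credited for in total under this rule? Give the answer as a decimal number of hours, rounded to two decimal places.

Wed: in 7:18 AM→7:15 AM, out 12:26 PM→12:30 PM; 5 h 15 min
Thu: in 11:13 AM→11:15 AM, out 9:28 PM→9:30 PM; 10 h 15 min − 20 min = 9 h 55 min
Fri: in 6:47 AM→6:45 AM, out 2:32 PM→2:30 PM; 7 h 45 min
Total credited: 22 h 55 min.

22.92 hours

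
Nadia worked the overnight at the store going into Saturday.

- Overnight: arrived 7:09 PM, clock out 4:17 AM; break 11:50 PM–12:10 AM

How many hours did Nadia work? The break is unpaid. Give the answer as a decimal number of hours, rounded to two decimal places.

Overnight: 7:09 PM → midnight = 4 h 51 min; midnight → 4:17 AM = 4 h 17 min; span 9 h 8 min; less 20 min break → 8 h 48 min

8.80 hours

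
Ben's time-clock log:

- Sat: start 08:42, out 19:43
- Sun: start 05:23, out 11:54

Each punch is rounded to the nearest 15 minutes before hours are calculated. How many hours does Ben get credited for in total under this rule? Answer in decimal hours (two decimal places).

Sat: in 08:42→08:45, out 19:43→19:45; 11 h 0 min
Sun: in 05:23→05:30, out 11:54→12:00; 6 h 30 min
Total credited: 17 h 30 min.

17.50 hours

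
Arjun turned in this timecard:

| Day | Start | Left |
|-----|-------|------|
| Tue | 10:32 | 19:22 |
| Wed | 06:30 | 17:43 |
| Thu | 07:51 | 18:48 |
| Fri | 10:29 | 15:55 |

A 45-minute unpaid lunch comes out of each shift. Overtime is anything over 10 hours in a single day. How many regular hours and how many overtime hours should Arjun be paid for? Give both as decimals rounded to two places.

Regular 32.77 hours, overtime 0.67 hours

Tue: 10:32–19:22 = 8 h 50 min; less 45 min break → 8 h 5 min
Wed: 06:30–17:43 = 11 h 13 min; less 45 min break → 10 h 28 min
Thu: 07:51–18:48 = 10 h 57 min; less 45 min break → 10 h 12 min
Fri: 10:29–15:55 = 5 h 26 min; less 45 min break → 4 h 41 min
Tue reg 8 h 5 min / OT 0 h 0 min; Wed reg 10 h 0 min / OT 0 h 28 min; Thu reg 10 h 0 min / OT 0 h 12 min; Fri reg 4 h 41 min / OT 0 h 0 min.
Totals: regular 32 h 46 min, overtime 0 h 40 min.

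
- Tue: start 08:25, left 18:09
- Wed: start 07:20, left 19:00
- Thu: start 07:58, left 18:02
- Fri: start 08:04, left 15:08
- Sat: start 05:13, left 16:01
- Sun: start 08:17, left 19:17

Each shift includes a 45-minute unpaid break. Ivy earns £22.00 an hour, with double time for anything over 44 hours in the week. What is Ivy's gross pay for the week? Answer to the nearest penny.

Tue: 08:25–18:09 = 9 h 44 min; less 45 min break → 8 h 59 min
Wed: 07:20–19:00 = 11 h 40 min; less 45 min break → 10 h 55 min
Thu: 07:58–18:02 = 10 h 4 min; less 45 min break → 9 h 19 min
Fri: 08:04–15:08 = 7 h 4 min; less 45 min break → 6 h 19 min
Sat: 05:13–16:01 = 10 h 48 min; less 45 min break → 10 h 3 min
Sun: 08:17–19:17 = 11 h 0 min; less 45 min break → 10 h 15 min
Total worked: 55 h 50 min = 3350 min.
Regular 44 h 0 min = 2640 min at £22.00/h; overtime 11 h 50 min = 710 min at £44.00/h.
Pay = (2640 × £22.00 + 710 × £44.00) ÷ 60 = £1488.67.

£1488.67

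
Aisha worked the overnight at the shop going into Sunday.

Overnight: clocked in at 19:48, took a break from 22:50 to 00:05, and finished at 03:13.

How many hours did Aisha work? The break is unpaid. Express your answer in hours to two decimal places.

Overnight: 19:48 → midnight = 4 h 12 min; midnight → 03:13 = 3 h 13 min; span 7 h 25 min; less 75 min break → 6 h 10 min

6.17 hours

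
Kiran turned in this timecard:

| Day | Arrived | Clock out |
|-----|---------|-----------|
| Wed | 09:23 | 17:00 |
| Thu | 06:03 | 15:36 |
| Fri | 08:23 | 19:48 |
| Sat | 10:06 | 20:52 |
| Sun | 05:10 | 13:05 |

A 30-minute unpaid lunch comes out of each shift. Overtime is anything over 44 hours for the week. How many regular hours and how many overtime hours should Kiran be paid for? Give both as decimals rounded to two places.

Regular 44.00 hours, overtime 0.77 hours

Wed: 09:23–17:00 = 7 h 37 min; less 30 min break → 7 h 7 min
Thu: 06:03–15:36 = 9 h 33 min; less 30 min break → 9 h 3 min
Fri: 08:23–19:48 = 11 h 25 min; less 30 min break → 10 h 55 min
Sat: 10:06–20:52 = 10 h 46 min; less 30 min break → 10 h 16 min
Sun: 05:10–13:05 = 7 h 55 min; less 30 min break → 7 h 25 min
Total worked: 44 h 46 min = 44.77 h.
Threshold 44 h → overtime 0 h 46 min, regular 44 h 0 min.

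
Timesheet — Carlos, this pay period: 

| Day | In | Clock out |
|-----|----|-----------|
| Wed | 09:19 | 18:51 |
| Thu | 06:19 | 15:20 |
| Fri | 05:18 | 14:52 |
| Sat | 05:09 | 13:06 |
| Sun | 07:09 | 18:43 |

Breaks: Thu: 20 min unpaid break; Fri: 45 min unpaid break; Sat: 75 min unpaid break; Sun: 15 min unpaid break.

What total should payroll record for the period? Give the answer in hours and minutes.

Wed: 09:19–18:51 = 9 h 32 min
Thu: 06:19–15:20 = 9 h 1 min; less 20 min break → 8 h 41 min
Fri: 05:18–14:52 = 9 h 34 min; less 45 min break → 8 h 49 min
Sat: 05:09–13:06 = 7 h 57 min; less 75 min break → 6 h 42 min
Sun: 07:09–18:43 = 11 h 34 min; less 15 min break → 11 h 19 min
Total: 9 h 32 min + 8 h 41 min + 8 h 49 min + 6 h 42 min + 11 h 19 min = 45 h 3 min.

45 h 3 min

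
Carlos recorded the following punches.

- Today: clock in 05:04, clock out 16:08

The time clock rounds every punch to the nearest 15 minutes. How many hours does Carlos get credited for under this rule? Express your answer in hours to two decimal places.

11.25 hours

Today: in 05:04→05:00, out 16:08→16:15; 11 h 15 min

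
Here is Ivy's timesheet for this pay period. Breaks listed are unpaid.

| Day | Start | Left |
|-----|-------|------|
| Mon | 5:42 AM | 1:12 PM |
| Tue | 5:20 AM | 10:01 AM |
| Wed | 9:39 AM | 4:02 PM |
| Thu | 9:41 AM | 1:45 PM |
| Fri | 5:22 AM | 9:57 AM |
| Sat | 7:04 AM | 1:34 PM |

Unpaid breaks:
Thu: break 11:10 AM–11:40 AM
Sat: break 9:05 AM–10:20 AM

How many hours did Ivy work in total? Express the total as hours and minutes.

Mon: 5:42 AM–1:12 PM = 7 h 30 min
Tue: 5:20 AM–10:01 AM = 4 h 41 min
Wed: 9:39 AM–4:02 PM = 6 h 23 min
Thu: 9:41 AM–1:45 PM = 4 h 4 min; less 30 min break → 3 h 34 min
Fri: 5:22 AM–9:57 AM = 4 h 35 min
Sat: 7:04 AM–1:34 PM = 6 h 30 min; less 75 min break → 5 h 15 min
Total: 7 h 30 min + 4 h 41 min + 6 h 23 min + 3 h 34 min + 4 h 35 min + 5 h 15 min = 31 h 58 min.

31 h 58 min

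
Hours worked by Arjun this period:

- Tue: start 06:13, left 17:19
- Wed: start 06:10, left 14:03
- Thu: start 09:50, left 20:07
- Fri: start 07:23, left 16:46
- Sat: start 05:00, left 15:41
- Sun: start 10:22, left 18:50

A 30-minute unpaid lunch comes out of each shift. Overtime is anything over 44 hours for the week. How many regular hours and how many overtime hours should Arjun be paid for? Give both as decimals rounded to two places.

Regular 44.00 hours, overtime 10.80 hours

Tue: 06:13–17:19 = 11 h 6 min; less 30 min break → 10 h 36 min
Wed: 06:10–14:03 = 7 h 53 min; less 30 min break → 7 h 23 min
Thu: 09:50–20:07 = 10 h 17 min; less 30 min break → 9 h 47 min
Fri: 07:23–16:46 = 9 h 23 min; less 30 min break → 8 h 53 min
Sat: 05:00–15:41 = 10 h 41 min; less 30 min break → 10 h 11 min
Sun: 10:22–18:50 = 8 h 28 min; less 30 min break → 7 h 58 min
Total worked: 54 h 48 min = 54.80 h.
Threshold 44 h → overtime 10 h 48 min, regular 44 h 0 min.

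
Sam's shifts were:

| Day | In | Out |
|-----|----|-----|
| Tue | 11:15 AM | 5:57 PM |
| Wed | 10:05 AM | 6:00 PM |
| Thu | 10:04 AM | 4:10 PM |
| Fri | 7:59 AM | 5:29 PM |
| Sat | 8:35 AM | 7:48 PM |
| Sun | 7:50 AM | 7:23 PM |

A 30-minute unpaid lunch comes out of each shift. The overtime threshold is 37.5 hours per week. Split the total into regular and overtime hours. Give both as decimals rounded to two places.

Regular 37.50 hours, overtime 12.48 hours

Tue: 11:15 AM–5:57 PM = 6 h 42 min; less 30 min break → 6 h 12 min
Wed: 10:05 AM–6:00 PM = 7 h 55 min; less 30 min break → 7 h 25 min
Thu: 10:04 AM–4:10 PM = 6 h 6 min; less 30 min break → 5 h 36 min
Fri: 7:59 AM–5:29 PM = 9 h 30 min; less 30 min break → 9 h 0 min
Sat: 8:35 AM–7:48 PM = 11 h 13 min; less 30 min break → 10 h 43 min
Sun: 7:50 AM–7:23 PM = 11 h 33 min; less 30 min break → 11 h 3 min
Total worked: 49 h 59 min = 49.98 h.
Threshold 37.5 h → overtime 12 h 29 min, regular 37 h 30 min.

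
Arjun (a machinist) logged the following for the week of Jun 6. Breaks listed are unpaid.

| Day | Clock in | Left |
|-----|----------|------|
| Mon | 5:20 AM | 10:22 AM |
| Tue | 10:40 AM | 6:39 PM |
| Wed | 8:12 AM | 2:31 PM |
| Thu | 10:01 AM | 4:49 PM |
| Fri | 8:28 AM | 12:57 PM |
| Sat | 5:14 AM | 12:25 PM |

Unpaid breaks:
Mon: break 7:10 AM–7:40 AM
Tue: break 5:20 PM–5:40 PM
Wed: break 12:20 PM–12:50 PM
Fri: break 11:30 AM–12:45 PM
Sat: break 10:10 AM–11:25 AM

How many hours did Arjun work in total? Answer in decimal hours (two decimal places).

Mon: 5:20 AM–10:22 AM = 5 h 2 min; less 30 min break → 4 h 32 min
Tue: 10:40 AM–6:39 PM = 7 h 59 min; less 20 min break → 7 h 39 min
Wed: 8:12 AM–2:31 PM = 6 h 19 min; less 30 min break → 5 h 49 min
Thu: 10:01 AM–4:49 PM = 6 h 48 min
Fri: 8:28 AM–12:57 PM = 4 h 29 min; less 75 min break → 3 h 14 min
Sat: 5:14 AM–12:25 PM = 7 h 11 min; less 75 min break → 5 h 56 min
Total: 4 h 32 min + 7 h 39 min + 5 h 49 min + 6 h 48 min + 3 h 14 min + 5 h 56 min = 33 h 58 min.

33.97 hours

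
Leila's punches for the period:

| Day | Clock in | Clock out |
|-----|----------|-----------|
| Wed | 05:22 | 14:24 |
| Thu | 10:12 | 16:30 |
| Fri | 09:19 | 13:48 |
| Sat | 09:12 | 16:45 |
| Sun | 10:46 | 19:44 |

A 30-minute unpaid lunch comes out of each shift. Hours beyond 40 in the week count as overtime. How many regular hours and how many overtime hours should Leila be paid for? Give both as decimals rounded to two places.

Regular 33.83 hours, overtime 0.00 hours

Wed: 05:22–14:24 = 9 h 2 min; less 30 min break → 8 h 32 min
Thu: 10:12–16:30 = 6 h 18 min; less 30 min break → 5 h 48 min
Fri: 09:19–13:48 = 4 h 29 min; less 30 min break → 3 h 59 min
Sat: 09:12–16:45 = 7 h 33 min; less 30 min break → 7 h 3 min
Sun: 10:46–19:44 = 8 h 58 min; less 30 min break → 8 h 28 min
Total worked: 33 h 50 min = 33.83 h.
Threshold 40 h → overtime 0 h 0 min, regular 33 h 50 min.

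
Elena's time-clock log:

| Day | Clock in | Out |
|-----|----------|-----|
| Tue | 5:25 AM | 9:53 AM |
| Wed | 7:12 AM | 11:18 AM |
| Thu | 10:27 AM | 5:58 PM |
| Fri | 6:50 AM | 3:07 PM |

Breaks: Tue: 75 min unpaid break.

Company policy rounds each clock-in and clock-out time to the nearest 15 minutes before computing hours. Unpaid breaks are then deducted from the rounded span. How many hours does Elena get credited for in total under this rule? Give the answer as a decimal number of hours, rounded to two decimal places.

Tue: in 5:25 AM→5:30 AM, out 9:53 AM→10:00 AM; 4 h 30 min − 75 min = 3 h 15 min
Wed: in 7:12 AM→7:15 AM, out 11:18 AM→11:15 AM; 4 h 0 min
Thu: in 10:27 AM→10:30 AM, out 5:58 PM→6:00 PM; 7 h 30 min
Fri: in 6:50 AM→6:45 AM, out 3:07 PM→3:00 PM; 8 h 15 min
Total credited: 23 h 0 min.

23.00 hours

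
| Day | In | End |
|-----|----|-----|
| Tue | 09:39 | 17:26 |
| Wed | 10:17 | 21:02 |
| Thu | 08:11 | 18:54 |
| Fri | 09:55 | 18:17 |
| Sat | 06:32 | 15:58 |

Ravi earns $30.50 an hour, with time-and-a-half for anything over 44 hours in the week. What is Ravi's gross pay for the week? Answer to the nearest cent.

$1481.54

Tue: 09:39–17:26 = 7 h 47 min
Wed: 10:17–21:02 = 10 h 45 min
Thu: 08:11–18:54 = 10 h 43 min
Fri: 09:55–18:17 = 8 h 22 min
Sat: 06:32–15:58 = 9 h 26 min
Total worked: 47 h 3 min = 2823 min.
Regular 44 h 0 min = 2640 min at $30.50/h; overtime 3 h 3 min = 183 min at $45.75/h.
Pay = (2640 × $30.50 + 183 × $45.75) ÷ 60 = $1481.54.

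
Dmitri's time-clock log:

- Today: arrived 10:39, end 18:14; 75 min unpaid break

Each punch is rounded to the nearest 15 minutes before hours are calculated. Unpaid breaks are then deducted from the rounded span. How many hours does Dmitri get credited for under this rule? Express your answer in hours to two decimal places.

6.25 hours

Today: in 10:39→10:45, out 18:14→18:15; 7 h 30 min − 75 min = 6 h 15 min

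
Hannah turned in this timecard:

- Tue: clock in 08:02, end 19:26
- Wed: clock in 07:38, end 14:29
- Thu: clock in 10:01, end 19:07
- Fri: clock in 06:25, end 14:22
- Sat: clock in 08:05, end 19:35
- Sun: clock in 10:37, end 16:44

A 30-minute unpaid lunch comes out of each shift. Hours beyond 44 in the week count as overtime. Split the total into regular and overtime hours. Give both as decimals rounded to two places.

Tue: 08:02–19:26 = 11 h 24 min; less 30 min break → 10 h 54 min
Wed: 07:38–14:29 = 6 h 51 min; less 30 min break → 6 h 21 min
Thu: 10:01–19:07 = 9 h 6 min; less 30 min break → 8 h 36 min
Fri: 06:25–14:22 = 7 h 57 min; less 30 min break → 7 h 27 min
Sat: 08:05–19:35 = 11 h 30 min; less 30 min break → 11 h 0 min
Sun: 10:37–16:44 = 6 h 7 min; less 30 min break → 5 h 37 min
Total worked: 49 h 55 min = 49.92 h.
Threshold 44 h → overtime 5 h 55 min, regular 44 h 0 min.

Regular 44.00 hours, overtime 5.92 hours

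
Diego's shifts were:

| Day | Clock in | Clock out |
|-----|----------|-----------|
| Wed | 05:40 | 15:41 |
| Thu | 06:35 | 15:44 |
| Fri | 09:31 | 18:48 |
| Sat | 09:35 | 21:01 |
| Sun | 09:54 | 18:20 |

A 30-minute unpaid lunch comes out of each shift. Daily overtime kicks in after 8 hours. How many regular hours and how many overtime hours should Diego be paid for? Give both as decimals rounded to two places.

Wed: 05:40–15:41 = 10 h 1 min; less 30 min break → 9 h 31 min
Thu: 06:35–15:44 = 9 h 9 min; less 30 min break → 8 h 39 min
Fri: 09:31–18:48 = 9 h 17 min; less 30 min break → 8 h 47 min
Sat: 09:35–21:01 = 11 h 26 min; less 30 min break → 10 h 56 min
Sun: 09:54–18:20 = 8 h 26 min; less 30 min break → 7 h 56 min
Wed reg 8 h 0 min / OT 1 h 31 min; Thu reg 8 h 0 min / OT 0 h 39 min; Fri reg 8 h 0 min / OT 0 h 47 min; Sat reg 8 h 0 min / OT 2 h 56 min; Sun reg 7 h 56 min / OT 0 h 0 min.
Totals: regular 39 h 56 min, overtime 5 h 53 min.

Regular 39.93 hours, overtime 5.88 hours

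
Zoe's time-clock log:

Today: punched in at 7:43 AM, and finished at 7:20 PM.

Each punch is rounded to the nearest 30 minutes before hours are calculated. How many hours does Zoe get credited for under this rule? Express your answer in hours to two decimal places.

12.00 hours

Today: in 7:43 AM→7:30 AM, out 7:20 PM→7:30 PM; 12 h 0 min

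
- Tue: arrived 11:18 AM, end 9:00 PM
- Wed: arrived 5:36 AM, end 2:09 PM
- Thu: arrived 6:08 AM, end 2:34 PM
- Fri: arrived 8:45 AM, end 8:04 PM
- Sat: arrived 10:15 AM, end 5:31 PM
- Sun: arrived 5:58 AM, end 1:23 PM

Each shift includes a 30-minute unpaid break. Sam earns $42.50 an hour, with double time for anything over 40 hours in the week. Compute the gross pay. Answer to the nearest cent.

$2523.08

Tue: 11:18 AM–9:00 PM = 9 h 42 min; less 30 min break → 9 h 12 min
Wed: 5:36 AM–2:09 PM = 8 h 33 min; less 30 min break → 8 h 3 min
Thu: 6:08 AM–2:34 PM = 8 h 26 min; less 30 min break → 7 h 56 min
Fri: 8:45 AM–8:04 PM = 11 h 19 min; less 30 min break → 10 h 49 min
Sat: 10:15 AM–5:31 PM = 7 h 16 min; less 30 min break → 6 h 46 min
Sun: 5:58 AM–1:23 PM = 7 h 25 min; less 30 min break → 6 h 55 min
Total worked: 49 h 41 min = 2981 min.
Regular 40 h 0 min = 2400 min at $42.50/h; overtime 9 h 41 min = 581 min at $85.00/h.
Pay = (2400 × $42.50 + 581 × $85.00) ÷ 60 = $2523.08.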